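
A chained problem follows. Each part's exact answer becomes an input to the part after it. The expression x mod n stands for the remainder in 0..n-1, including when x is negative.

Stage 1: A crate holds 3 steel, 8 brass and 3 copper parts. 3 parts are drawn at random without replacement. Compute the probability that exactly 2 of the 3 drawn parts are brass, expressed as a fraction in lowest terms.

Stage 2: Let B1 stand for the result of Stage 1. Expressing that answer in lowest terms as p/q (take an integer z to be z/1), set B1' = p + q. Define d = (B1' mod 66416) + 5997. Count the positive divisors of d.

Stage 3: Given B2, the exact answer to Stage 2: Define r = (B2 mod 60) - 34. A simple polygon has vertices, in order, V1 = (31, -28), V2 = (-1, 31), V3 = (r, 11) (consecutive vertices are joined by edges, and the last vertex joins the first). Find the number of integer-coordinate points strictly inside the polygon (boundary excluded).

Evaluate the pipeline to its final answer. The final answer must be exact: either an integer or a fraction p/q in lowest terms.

821

Stage 1: total draws C(14,3) = 364; favorable C(8,2)*C(6,1) = 168; P = 6/13; answer 6/13
Stage 2: B1 = 6/13; threaded value p + q = 19; d = 6016; 6016 = 2^7 * 47; number of divisors = (7+1) * (1+1) = 16; answer 16
Stage 3: B2 = 16; r = -18; cross terms: (31*31 - -1*-28)=933, (-1*11 - -18*31)=547, (-18*-28 - 31*11)=163; twice the area = |1643| = 1643; area = 1643/2; boundary points = 1 + 1 + 1 = 3; strictly interior points = area - boundary/2 + 1 = 821; answer 821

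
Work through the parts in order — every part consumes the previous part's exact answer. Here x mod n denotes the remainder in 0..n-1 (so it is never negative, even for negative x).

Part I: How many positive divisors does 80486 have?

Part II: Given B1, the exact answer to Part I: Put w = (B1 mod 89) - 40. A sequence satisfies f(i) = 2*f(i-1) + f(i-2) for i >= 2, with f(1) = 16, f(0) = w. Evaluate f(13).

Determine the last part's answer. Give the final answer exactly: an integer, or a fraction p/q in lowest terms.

91856

Part I: 80486 = 2 * 7 * 5749; number of divisors = (1+1) * (1+1) * (1+1) = 8; answer 8
Part II: B1 = 8; w = -32; f(2) = 2*(16) + 1*(-32) = 0; iterating: f(2)=0, f(3)=16, f(4)=32, f(5)=80, f(6)=192, f(7)=464, f(8)=1120, f(9)=2704, f(10)=6528, f(11)=15760, f(12)=38048, f(13)=91856; answer 91856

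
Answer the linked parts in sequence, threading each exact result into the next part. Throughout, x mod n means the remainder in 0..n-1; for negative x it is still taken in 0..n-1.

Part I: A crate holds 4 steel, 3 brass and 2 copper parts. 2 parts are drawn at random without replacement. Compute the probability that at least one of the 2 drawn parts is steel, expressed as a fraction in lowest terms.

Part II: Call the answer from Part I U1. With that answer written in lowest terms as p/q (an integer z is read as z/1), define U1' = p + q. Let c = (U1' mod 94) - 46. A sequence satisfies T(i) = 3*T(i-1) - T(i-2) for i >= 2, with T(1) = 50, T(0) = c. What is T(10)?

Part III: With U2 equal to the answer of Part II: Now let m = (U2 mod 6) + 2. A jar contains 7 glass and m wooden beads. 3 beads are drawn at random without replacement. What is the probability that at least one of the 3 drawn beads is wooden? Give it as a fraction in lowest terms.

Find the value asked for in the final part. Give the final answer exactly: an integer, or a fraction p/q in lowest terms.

7/12

Part I: total draws C(9,2) = 36; complement C(5,2) = 10; favorable 36 - 10 = 26; P = 13/18; answer 13/18
Part II: U1 = 13/18; threaded value p + q = 31; c = -15; T(2) = 3*(50) - 1*(-15) = 165; iterating: T(2)=165, T(3)=445, T(4)=1170, T(5)=3065, T(6)=8025, T(7)=21010, T(8)=55005, T(9)=144005, T(10)=377010; answer 377010
Part III: U2 = 377010; m = 2; total draws C(9,3) = 84; complement C(7,3) = 35; favorable 84 - 35 = 49; P = 7/12; answer 7/12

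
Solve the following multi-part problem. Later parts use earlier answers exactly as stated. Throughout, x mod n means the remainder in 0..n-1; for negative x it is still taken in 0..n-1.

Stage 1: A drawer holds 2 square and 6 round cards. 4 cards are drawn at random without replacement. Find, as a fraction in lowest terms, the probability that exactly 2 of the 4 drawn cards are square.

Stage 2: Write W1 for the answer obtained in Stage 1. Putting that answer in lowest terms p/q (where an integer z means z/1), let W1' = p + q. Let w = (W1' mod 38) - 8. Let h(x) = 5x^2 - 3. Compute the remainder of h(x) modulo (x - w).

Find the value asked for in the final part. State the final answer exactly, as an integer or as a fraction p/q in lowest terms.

Stage 1: total draws C(8,4) = 70; favorable C(2,2)*C(6,2) = 15; P = 3/14; answer 3/14
Stage 2: W1 = 3/14; threaded value p + q = 17; w = 9; remainder = value at the root: 5*(9)^2 - 3 = (405) + (-3) = 402; answer 402

402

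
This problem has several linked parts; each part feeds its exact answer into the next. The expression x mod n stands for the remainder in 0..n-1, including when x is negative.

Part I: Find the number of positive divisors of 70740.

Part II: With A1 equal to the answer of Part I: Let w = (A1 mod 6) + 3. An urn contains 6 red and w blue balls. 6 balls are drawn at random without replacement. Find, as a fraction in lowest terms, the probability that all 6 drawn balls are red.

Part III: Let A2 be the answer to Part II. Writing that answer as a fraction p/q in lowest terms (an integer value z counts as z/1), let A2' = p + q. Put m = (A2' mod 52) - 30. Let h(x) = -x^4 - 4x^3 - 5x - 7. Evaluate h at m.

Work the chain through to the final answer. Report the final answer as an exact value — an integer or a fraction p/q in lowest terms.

-211

Part I: 70740 = 2^2 * 3^3 * 5 * 131; number of divisors = (2+1) * (3+1) * (1+1) * (1+1) = 48; answer 48
Part II: A1 = 48; w = 3; total draws C(9,6) = 84; favorable C(6,6) = 1; P = 1/84; answer 1/84
Part III: A2 = 1/84; threaded value p + q = 85; m = 3; -1*(3)^4 - 4*(3)^3 - 5*(3)^1 - 7 = (-81) + (-108) + (-15) + (-7) = -211; answer -211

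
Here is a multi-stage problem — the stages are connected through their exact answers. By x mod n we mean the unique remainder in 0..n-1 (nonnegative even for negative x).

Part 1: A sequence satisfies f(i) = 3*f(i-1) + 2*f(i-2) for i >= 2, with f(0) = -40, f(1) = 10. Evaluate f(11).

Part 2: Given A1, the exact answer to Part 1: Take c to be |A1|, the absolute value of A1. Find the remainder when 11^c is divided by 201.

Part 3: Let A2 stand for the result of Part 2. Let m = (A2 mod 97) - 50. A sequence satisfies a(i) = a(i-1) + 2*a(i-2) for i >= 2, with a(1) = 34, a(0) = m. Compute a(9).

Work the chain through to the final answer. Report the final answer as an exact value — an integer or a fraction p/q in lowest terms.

-1666

Part 1: f(2) = 3*(10) + 2*(-40) = -50; iterating: f(2)=-50, f(3)=-130, f(4)=-490, f(5)=-1730, f(6)=-6170, f(7)=-21970, f(8)=-78250, f(9)=-278690, f(10)=-992570, f(11)=-3535090; answer -3535090
Part 2: A1 = -3535090; c = 3535090; squarings mod 201: 11^1=11, 11^2=121, 11^4=169, 11^8=19, 11^16=160, 11^32=73, 11^64=103, 11^128=157, 11^256=127, 11^512=49, 11^1024=190, 11^2048=121, 11^4096=169, 11^8192=19, 11^16384=160, 11^32768=73, 11^65536=103, 11^131072=157, 11^262144=127, 11^524288=49, 11^1048576=190, 11^2097152=121; 11^3535090 = 11^2 * 11^16 * 11^32 * 11^64 * 11^128 * 11^4096 * 11^8192 * 11^16384 * 11^32768 * 11^65536 * 11^262144 * 11^1048576 * 11^2097152 = 103 (mod 201); answer 103
Part 3: A2 = 103; m = -44; a(2) = 1*(34) + 2*(-44) = -54; iterating: a(2)=-54, a(3)=14, a(4)=-94, a(5)=-66, a(6)=-254, a(7)=-386, a(8)=-894, a(9)=-1666; answer -1666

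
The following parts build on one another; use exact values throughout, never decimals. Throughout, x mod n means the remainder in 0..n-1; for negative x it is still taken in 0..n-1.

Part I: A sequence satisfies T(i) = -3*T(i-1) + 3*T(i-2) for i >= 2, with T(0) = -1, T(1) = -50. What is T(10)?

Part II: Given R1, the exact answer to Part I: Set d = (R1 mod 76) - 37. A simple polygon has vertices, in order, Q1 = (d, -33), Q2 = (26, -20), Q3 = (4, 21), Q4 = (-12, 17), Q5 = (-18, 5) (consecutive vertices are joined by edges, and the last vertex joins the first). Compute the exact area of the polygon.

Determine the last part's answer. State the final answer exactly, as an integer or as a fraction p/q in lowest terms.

Part I: T(2) = -3*(-50) + 3*(-1) = 147; iterating: T(2)=147, T(3)=-591, T(4)=2214, T(5)=-8415, T(6)=31887, T(7)=-120906, T(8)=458379, T(9)=-1737855, T(10)=6588702; answer 6588702
Part II: R1 = 6588702; d = -3; cross terms: (-3*-20 - 26*-33)=918, (26*21 - 4*-20)=626, (4*17 - -12*21)=320, (-12*5 - -18*17)=246, (-18*-33 - -3*5)=609; twice the area = |2719| = 2719; area = 2719/2; answer 2719/2

2719/2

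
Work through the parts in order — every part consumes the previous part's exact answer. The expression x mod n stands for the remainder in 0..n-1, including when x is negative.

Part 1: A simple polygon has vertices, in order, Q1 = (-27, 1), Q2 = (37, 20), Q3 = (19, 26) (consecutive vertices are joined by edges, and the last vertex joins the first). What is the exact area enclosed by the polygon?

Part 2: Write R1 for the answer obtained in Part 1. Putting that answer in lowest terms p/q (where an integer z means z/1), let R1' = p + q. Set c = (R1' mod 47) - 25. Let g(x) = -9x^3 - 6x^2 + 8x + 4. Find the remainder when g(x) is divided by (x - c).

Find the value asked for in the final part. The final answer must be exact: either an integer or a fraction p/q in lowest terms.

Part 1: cross terms: (-27*20 - 37*1)=-577, (37*26 - 19*20)=582, (19*1 - -27*26)=721; twice the area = |726| = 726; area = 363; answer 363
Part 2: R1 = 363; threaded value p + q = 364; c = 10; remainder = value at the root: -9*(10)^3 - 6*(10)^2 + 8*(10)^1 + 4 = (-9000) + (-600) + (80) + (4) = -9516; answer -9516

-9516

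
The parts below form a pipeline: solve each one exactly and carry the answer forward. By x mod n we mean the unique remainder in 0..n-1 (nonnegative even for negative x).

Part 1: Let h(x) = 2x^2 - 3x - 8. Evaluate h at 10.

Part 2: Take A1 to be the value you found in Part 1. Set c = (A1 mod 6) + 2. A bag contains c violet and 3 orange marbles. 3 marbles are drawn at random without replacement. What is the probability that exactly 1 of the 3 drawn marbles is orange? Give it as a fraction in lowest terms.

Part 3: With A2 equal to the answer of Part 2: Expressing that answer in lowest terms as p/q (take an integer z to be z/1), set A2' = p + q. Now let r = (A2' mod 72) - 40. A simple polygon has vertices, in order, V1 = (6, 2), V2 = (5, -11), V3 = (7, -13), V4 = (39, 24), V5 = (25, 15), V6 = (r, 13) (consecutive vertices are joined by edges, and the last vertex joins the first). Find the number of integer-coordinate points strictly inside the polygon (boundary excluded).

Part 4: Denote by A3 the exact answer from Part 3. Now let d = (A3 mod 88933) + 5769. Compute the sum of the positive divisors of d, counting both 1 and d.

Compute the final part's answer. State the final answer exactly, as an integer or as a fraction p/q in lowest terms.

Part 1: 2*(10)^2 - 3*(10)^1 - 8 = (200) + (-30) + (-8) = 162; answer 162
Part 2: A1 = 162; c = 2; total draws C(5,3) = 10; favorable C(3,1)*C(2,2) = 3; P = 3/10; answer 3/10
Part 3: A2 = 3/10; threaded value p + q = 13; r = -27; cross terms: (6*-11 - 5*2)=-76, (5*-13 - 7*-11)=12, (7*24 - 39*-13)=675, (39*15 - 25*24)=-15, (25*13 - -27*15)=730, (-27*2 - 6*13)=-132; twice the area = |1194| = 1194; area = 597; boundary points = 1 + 2 + 1 + 1 + 2 + 11 = 18; strictly interior points = area - boundary/2 + 1 = 589; answer 589
Part 4: A3 = 589; d = 6358; 6358 = 2 * 11 * 17^2; sigma = (1 + 2) * (1 + 11) * (1 + 17 + 289) = 3 * 12 * 307 = 11052; answer 11052

11052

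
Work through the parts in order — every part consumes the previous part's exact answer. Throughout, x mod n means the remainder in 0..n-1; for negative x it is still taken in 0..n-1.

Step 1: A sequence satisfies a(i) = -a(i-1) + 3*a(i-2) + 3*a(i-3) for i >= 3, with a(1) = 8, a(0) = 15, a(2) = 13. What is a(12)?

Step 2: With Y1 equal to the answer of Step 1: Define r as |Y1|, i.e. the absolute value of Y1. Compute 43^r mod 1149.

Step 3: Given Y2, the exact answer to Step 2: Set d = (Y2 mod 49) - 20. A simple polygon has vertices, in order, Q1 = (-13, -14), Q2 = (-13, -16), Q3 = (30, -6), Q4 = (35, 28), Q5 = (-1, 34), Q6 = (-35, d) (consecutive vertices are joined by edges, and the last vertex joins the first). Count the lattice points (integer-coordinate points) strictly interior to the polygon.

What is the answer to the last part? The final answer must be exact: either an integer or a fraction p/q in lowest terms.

Step 1: a(3) = -1*(13) + 3*(8) + 3*(15) = 56; iterating: a(3)=56, a(4)=7, a(5)=200, a(6)=-11, a(7)=632, a(8)=-65, a(9)=1928, a(10)=-227, a(11)=5816, a(12)=-713; answer -713
Step 2: Y1 = -713; r = 713; squarings mod 1149: 43^1=43, 43^2=700, 43^4=526, 43^8=916, 43^16=286, 43^32=217, 43^64=1129, 43^128=400, 43^256=289, 43^512=793; 43^713 = 43^1 * 43^8 * 43^64 * 43^128 * 43^512 = 34 (mod 1149); answer 34
Step 3: Y2 = 34; d = 14; cross terms: (-13*-16 - -13*-14)=26, (-13*-6 - 30*-16)=558, (30*28 - 35*-6)=1050, (35*34 - -1*28)=1218, (-1*14 - -35*34)=1176, (-35*-14 - -13*14)=672; twice the area = |4700| = 4700; area = 2350; boundary points = 2 + 1 + 1 + 6 + 2 + 2 = 14; strictly interior points = area - boundary/2 + 1 = 2344; answer 2344

2344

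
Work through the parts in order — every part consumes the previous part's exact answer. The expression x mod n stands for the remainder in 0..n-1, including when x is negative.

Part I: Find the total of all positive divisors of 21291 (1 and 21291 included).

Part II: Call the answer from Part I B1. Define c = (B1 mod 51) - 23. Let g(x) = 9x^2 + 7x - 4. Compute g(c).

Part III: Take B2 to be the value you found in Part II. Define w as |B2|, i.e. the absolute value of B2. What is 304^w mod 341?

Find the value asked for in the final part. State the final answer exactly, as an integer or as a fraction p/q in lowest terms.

218

Part I: 21291 = 3 * 47 * 151; sigma = (1 + 3) * (1 + 47) * (1 + 151) = 4 * 48 * 152 = 29184; answer 29184
Part II: B1 = 29184; c = -11; 9*(-11)^2 + 7*(-11)^1 - 4 = (1089) + (-77) + (-4) = 1008; answer 1008
Part III: B2 = 1008; w = 1008; squarings mod 341: 304^1=304, 304^2=5, 304^4=25, 304^8=284, 304^16=180, 304^32=5, 304^64=25, 304^128=284, 304^256=180, 304^512=5; 304^1008 = 304^16 * 304^32 * 304^64 * 304^128 * 304^256 * 304^512 = 218 (mod 341); answer 218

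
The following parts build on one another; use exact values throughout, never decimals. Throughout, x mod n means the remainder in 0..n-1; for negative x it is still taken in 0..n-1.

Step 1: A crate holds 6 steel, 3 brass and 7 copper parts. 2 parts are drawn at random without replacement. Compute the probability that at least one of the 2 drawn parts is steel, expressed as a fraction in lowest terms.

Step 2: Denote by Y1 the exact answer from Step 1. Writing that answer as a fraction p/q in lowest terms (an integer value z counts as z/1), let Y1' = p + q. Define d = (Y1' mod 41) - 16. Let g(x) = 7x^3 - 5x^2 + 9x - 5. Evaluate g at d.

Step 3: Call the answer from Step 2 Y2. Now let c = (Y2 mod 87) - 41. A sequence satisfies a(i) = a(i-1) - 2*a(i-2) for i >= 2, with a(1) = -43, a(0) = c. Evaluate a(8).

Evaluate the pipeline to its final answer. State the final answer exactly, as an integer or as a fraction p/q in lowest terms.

-445

Step 1: total draws C(16,2) = 120; complement C(10,2) = 45; favorable 120 - 45 = 75; P = 5/8; answer 5/8
Step 2: Y1 = 5/8; threaded value p + q = 13; d = -3; 7*(-3)^3 - 5*(-3)^2 + 9*(-3)^1 - 5 = (-189) + (-45) + (-27) + (-5) = -266; answer -266
Step 3: Y2 = -266; c = 41; a(2) = 1*(-43) - 2*(41) = -125; iterating: a(2)=-125, a(3)=-39, a(4)=211, a(5)=289, a(6)=-133, a(7)=-711, a(8)=-445; answer -445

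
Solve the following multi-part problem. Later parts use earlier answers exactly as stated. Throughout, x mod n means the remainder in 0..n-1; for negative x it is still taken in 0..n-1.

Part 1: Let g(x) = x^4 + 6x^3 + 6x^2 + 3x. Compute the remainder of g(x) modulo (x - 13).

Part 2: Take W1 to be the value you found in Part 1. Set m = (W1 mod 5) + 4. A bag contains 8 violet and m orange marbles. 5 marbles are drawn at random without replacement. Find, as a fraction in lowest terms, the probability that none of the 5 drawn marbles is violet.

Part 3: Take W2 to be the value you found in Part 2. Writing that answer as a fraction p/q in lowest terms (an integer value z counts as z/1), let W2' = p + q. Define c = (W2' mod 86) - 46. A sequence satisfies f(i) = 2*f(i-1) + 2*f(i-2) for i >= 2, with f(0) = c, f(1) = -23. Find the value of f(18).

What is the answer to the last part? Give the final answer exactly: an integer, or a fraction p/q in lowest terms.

Part 1: remainder = value at the root: 1*(13)^4 + 6*(13)^3 + 6*(13)^2 + 3*(13)^1 = (28561) + (13182) + (1014) + (39) = 42796; answer 42796
Part 2: W1 = 42796; m = 5; total draws C(13,5) = 1287; favorable C(5,5) = 1; P = 1/1287; answer 1/1287
Part 3: W2 = 1/1287; threaded value p + q = 1288; c = 38; f(2) = 2*(-23) + 2*(38) = 30; iterating: f(2)=30, f(3)=14, f(4)=88, f(5)=204, f(6)=584, f(7)=1576, f(8)=4320, f(9)=11792, f(10)=32224, f(11)=88032, f(12)=240512, f(13)=657088, f(14)=1795200, f(15)=4904576, f(16)=13399552, f(17)=36608256, f(18)=100015616; answer 100015616

100015616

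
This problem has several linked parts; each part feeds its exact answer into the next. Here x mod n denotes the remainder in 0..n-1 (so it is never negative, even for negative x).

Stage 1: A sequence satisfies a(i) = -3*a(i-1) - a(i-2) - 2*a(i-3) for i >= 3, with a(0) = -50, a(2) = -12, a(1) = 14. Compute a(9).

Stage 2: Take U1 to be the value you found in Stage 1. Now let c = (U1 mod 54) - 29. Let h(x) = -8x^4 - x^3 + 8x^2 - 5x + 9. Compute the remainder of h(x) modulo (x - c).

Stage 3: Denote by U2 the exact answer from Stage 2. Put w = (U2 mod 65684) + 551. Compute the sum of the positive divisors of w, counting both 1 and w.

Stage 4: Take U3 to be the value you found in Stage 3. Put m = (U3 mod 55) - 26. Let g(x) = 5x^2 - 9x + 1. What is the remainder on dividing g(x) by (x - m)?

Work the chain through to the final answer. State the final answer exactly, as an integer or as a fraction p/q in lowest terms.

Stage 1: a(3) = -3*(-12) - 1*(14) - 2*(-50) = 122; iterating: a(3)=122, a(4)=-382, a(5)=1048, a(6)=-3006, a(7)=8734, a(8)=-25292, a(9)=73154; answer 73154
Stage 2: U1 = 73154; c = 9; remainder = value at the root: -8*(9)^4 - 1*(9)^3 + 8*(9)^2 - 5*(9)^1 + 9 = (-52488) + (-729) + (648) + (-45) + (9) = -52605; answer -52605
Stage 3: U2 = -52605; w = 13630; 13630 = 2 * 5 * 29 * 47; sigma = (1 + 2) * (1 + 5) * (1 + 29) * (1 + 47) = 3 * 6 * 30 * 48 = 25920; answer 25920
Stage 4: U3 = 25920; m = -11; remainder = value at the root: 5*(-11)^2 - 9*(-11)^1 + 1 = (605) + (99) + (1) = 705; answer 705

705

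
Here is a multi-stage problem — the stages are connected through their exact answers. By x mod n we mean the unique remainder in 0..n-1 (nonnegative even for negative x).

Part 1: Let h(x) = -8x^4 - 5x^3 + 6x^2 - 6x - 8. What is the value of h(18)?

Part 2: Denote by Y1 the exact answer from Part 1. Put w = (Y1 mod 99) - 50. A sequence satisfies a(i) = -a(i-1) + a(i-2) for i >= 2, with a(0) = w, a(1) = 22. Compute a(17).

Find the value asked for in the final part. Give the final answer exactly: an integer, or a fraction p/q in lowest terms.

83497

Part 1: -8*(18)^4 - 5*(18)^3 + 6*(18)^2 - 6*(18)^1 - 8 = (-839808) + (-29160) + (1944) + (-108) + (-8) = -867140; answer -867140
Part 2: Y1 = -867140; w = -49; a(2) = -1*(22) + 1*(-49) = -71; iterating: a(2)=-71, a(3)=93, a(4)=-164, a(5)=257, a(6)=-421, a(7)=678, a(8)=-1099, a(9)=1777, a(10)=-2876, a(11)=4653, a(12)=-7529, a(13)=12182, a(14)=-19711, a(15)=31893, a(16)=-51604, a(17)=83497; answer 83497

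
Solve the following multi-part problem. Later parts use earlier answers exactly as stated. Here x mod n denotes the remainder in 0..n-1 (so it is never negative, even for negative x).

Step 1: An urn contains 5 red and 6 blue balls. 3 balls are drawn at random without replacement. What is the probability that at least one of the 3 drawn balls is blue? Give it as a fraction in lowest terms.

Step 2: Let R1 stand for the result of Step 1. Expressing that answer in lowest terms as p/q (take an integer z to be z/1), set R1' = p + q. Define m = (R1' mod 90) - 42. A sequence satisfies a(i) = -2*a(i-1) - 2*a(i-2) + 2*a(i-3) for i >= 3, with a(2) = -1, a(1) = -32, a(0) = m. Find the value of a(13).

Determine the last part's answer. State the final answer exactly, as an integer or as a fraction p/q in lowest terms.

38176

Step 1: total draws C(11,3) = 165; complement C(5,3) = 10; favorable 165 - 10 = 155; P = 31/33; answer 31/33
Step 2: R1 = 31/33; threaded value p + q = 64; m = 22; a(3) = -2*(-1) - 2*(-32) + 2*(22) = 110; iterating: a(3)=110, a(4)=-282, a(5)=342, a(6)=100, a(7)=-1448, a(8)=3380, a(9)=-3664, a(10)=-2328, a(11)=18744, a(12)=-40160, a(13)=38176; answer 38176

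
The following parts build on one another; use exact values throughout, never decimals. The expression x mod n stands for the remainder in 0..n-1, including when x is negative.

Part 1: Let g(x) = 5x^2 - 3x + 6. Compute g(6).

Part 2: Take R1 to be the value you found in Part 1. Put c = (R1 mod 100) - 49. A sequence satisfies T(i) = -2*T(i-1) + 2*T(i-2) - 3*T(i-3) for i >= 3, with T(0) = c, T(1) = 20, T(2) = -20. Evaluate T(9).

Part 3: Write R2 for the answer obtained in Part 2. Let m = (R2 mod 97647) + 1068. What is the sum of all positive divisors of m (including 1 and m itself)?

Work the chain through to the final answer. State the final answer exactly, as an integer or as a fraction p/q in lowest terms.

Part 1: 5*(6)^2 - 3*(6)^1 + 6 = (180) + (-18) + (6) = 168; answer 168
Part 2: R1 = 168; c = 19; T(3) = -2*(-20) + 2*(20) - 3*(19) = 23; iterating: T(3)=23, T(4)=-146, T(5)=398, T(6)=-1157, T(7)=3548, T(8)=-10604, T(9)=31775; answer 31775
Part 3: R2 = 31775; m = 32843; 32843 is prime, so its only divisors are 1 and 32843; sigma = 1 + 32843 = 32844; answer 32844

32844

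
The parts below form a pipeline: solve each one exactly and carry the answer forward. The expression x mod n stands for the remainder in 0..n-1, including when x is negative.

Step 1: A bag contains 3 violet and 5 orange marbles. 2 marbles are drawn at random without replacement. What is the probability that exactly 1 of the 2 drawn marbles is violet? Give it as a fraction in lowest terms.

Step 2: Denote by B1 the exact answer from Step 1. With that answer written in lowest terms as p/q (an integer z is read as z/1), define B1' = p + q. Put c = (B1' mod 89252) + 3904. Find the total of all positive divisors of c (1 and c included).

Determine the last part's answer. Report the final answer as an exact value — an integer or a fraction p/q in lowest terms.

3948

Step 1: total draws C(8,2) = 28; favorable C(3,1)*C(5,1) = 15; P = 15/28; answer 15/28
Step 2: B1 = 15/28; threaded value p + q = 43; c = 3947; 3947 is prime, so its only divisors are 1 and 3947; sigma = 1 + 3947 = 3948; answer 3948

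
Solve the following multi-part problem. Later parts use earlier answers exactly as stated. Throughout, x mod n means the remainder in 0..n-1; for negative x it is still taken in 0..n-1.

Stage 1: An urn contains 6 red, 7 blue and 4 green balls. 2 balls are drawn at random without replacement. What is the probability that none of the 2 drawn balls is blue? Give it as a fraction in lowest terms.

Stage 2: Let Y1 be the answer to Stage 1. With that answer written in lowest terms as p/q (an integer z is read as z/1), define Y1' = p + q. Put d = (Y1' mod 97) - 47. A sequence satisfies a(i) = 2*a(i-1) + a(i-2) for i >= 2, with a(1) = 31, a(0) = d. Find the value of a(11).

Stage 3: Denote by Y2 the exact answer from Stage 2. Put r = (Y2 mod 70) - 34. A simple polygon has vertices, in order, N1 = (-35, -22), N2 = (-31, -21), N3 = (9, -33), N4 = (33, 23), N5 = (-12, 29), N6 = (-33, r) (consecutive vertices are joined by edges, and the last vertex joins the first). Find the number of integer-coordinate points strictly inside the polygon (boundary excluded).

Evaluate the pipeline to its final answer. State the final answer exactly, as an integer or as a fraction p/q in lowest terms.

Stage 1: total draws C(17,2) = 136; favorable C(10,2) = 45; P = 45/136; answer 45/136
Stage 2: Y1 = 45/136; threaded value p + q = 181; d = 37; a(2) = 2*(31) + 1*(37) = 99; iterating: a(2)=99, a(3)=229, a(4)=557, a(5)=1343, a(6)=3243, a(7)=7829, a(8)=18901, a(9)=45631, a(10)=110163, a(11)=265957; answer 265957
Stage 3: Y2 = 265957; r = -7; cross terms: (-35*-21 - -31*-22)=53, (-31*-33 - 9*-21)=1212, (9*23 - 33*-33)=1296, (33*29 - -12*23)=1233, (-12*-7 - -33*29)=1041, (-33*-22 - -35*-7)=481; twice the area = |5316| = 5316; area = 2658; boundary points = 1 + 4 + 8 + 3 + 3 + 1 = 20; strictly interior points = area - boundary/2 + 1 = 2649; answer 2649

2649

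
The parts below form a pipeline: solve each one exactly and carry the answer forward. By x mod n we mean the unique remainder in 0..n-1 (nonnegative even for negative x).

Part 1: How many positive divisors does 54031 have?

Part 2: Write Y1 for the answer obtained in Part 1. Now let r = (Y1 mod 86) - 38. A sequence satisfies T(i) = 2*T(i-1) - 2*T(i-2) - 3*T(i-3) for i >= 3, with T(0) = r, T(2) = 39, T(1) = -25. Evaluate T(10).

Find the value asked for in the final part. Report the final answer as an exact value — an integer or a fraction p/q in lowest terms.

Part 1: 54031 = 71 * 761; number of divisors = (1+1) * (1+1) = 4; answer 4
Part 2: Y1 = 4; r = -34; T(3) = 2*(39) - 2*(-25) - 3*(-34) = 230; iterating: T(3)=230, T(4)=457, T(5)=337, T(6)=-930, T(7)=-3905, T(8)=-6961, T(9)=-3322, T(10)=18993; answer 18993

18993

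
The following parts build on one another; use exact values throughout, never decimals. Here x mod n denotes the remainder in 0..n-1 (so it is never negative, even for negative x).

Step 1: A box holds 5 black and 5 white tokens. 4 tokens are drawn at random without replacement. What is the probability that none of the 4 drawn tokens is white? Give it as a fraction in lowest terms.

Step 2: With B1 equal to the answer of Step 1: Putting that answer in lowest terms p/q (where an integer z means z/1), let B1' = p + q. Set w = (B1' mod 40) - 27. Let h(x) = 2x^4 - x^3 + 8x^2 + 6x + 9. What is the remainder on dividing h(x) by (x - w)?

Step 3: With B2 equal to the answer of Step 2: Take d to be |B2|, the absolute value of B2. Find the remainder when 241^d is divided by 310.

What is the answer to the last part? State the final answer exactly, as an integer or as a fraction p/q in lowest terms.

271

Step 1: total draws C(10,4) = 210; favorable C(5,4) = 5; P = 1/42; answer 1/42
Step 2: B1 = 1/42; threaded value p + q = 43; w = -24; remainder = value at the root: 2*(-24)^4 - 1*(-24)^3 + 8*(-24)^2 + 6*(-24)^1 + 9 = (663552) + (13824) + (4608) + (-144) + (9) = 681849; answer 681849
Step 3: B2 = 681849; d = 681849; squarings mod 310: 241^1=241, 241^2=111, 241^4=231, 241^8=41, 241^16=131, 241^32=111, 241^64=231, 241^128=41, 241^256=131, 241^512=111, 241^1024=231, 241^2048=41, 241^4096=131, 241^8192=111, 241^16384=231, 241^32768=41, 241^65536=131, 241^131072=111, 241^262144=231, 241^524288=41; 241^681849 = 241^1 * 241^8 * 241^16 * 241^32 * 241^64 * 241^256 * 241^512 * 241^1024 * 241^8192 * 241^16384 * 241^131072 * 241^524288 = 271 (mod 310); answer 271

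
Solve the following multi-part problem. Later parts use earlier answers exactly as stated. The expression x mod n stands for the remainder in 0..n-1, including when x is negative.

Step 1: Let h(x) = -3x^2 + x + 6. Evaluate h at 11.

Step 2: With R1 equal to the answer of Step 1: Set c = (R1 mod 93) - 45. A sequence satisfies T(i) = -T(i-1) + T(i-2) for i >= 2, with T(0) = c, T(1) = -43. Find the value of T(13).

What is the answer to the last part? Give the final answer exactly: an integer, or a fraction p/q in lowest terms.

-7283

Step 1: -3*(11)^2 + 1*(11)^1 + 6 = (-363) + (11) + (6) = -346; answer -346
Step 2: R1 = -346; c = -19; T(2) = -1*(-43) + 1*(-19) = 24; iterating: T(2)=24, T(3)=-67, T(4)=91, T(5)=-158, T(6)=249, T(7)=-407, T(8)=656, T(9)=-1063, T(10)=1719, T(11)=-2782, T(12)=4501, T(13)=-7283; answer -7283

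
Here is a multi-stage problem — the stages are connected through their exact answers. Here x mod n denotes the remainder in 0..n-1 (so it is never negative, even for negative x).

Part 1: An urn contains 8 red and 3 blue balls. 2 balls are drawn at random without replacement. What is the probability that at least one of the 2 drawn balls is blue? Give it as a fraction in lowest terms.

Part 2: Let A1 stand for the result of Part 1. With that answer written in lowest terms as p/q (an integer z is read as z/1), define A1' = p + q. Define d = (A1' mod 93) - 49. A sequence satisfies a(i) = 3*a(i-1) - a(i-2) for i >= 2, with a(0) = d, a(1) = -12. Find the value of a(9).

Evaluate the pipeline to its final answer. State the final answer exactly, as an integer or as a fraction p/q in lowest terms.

-63579

Part 1: total draws C(11,2) = 55; complement C(8,2) = 28; favorable 55 - 28 = 27; P = 27/55; answer 27/55
Part 2: A1 = 27/55; threaded value p + q = 82; d = 33; a(2) = 3*(-12) - 1*(33) = -69; iterating: a(2)=-69, a(3)=-195, a(4)=-516, a(5)=-1353, a(6)=-3543, a(7)=-9276, a(8)=-24285, a(9)=-63579; answer -63579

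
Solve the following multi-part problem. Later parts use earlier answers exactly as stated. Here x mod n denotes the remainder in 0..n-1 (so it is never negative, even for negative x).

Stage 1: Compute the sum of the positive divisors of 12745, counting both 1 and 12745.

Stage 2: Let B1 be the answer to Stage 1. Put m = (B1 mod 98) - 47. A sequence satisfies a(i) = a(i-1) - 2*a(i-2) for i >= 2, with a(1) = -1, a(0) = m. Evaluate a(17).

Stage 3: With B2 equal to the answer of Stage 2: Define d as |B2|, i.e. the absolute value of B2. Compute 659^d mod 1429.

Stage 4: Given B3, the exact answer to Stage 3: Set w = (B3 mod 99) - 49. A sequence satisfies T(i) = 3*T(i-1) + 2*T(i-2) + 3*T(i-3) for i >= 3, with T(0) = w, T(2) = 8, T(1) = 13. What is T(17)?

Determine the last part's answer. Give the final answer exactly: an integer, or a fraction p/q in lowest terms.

Stage 1: 12745 = 5 * 2549; sigma = (1 + 5) * (1 + 2549) = 6 * 2550 = 15300; answer 15300
Stage 2: B1 = 15300; m = -35; a(2) = 1*(-1) - 2*(-35) = 69; iterating: a(2)=69, a(3)=71, a(4)=-67, a(5)=-209, a(6)=-75, a(7)=343, a(8)=493, a(9)=-193, a(10)=-1179, a(11)=-793, a(12)=1565, a(13)=3151, a(14)=21, a(15)=-6281, a(16)=-6323, a(17)=6239; answer 6239
Stage 3: B2 = 6239; d = 6239; squarings mod 1429: 659^1=659, 659^2=1294, 659^4=1077, 659^8=1010, 659^16=1223, 659^32=995, 659^64=1157, 659^128=1105, 659^256=659, 659^512=1294, 659^1024=1077, 659^2048=1010, 659^4096=1223; 659^6239 = 659^1 * 659^2 * 659^4 * 659^8 * 659^16 * 659^64 * 659^2048 * 659^4096 = 1 (mod 1429); answer 1
Stage 4: B3 = 1; w = -48; T(3) = 3*(8) + 2*(13) + 3*(-48) = -94; iterating: T(3)=-94, T(4)=-227, T(5)=-845, T(6)=-3271, T(7)=-12184, T(8)=-45629, T(9)=-171068, T(10)=-641014, T(11)=-2402065, T(12)=-9001427, T(13)=-33731453, T(14)=-126403408, T(15)=-473677411, T(16)=-1775033408, T(17)=-6651665270; answer -6651665270

-6651665270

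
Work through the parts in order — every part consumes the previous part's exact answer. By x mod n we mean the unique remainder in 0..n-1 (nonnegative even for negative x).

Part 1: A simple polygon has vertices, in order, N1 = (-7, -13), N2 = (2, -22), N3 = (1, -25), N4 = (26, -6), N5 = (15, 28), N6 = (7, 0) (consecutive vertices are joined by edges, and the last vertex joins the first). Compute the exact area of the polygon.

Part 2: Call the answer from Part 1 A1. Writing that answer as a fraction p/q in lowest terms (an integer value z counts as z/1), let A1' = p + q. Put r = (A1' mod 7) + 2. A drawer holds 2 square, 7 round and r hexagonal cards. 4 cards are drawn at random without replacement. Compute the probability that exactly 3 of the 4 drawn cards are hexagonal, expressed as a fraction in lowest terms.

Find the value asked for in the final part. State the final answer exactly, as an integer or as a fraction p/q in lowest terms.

18/85

Part 1: cross terms: (-7*-22 - 2*-13)=180, (2*-25 - 1*-22)=-28, (1*-6 - 26*-25)=644, (26*28 - 15*-6)=818, (15*0 - 7*28)=-196, (7*-13 - -7*0)=-91; twice the area = |1327| = 1327; area = 1327/2; answer 1327/2
Part 2: A1 = 1327/2; threaded value p + q = 1329; r = 8; total draws C(17,4) = 2380; favorable C(8,3)*C(9,1) = 504; P = 18/85; answer 18/85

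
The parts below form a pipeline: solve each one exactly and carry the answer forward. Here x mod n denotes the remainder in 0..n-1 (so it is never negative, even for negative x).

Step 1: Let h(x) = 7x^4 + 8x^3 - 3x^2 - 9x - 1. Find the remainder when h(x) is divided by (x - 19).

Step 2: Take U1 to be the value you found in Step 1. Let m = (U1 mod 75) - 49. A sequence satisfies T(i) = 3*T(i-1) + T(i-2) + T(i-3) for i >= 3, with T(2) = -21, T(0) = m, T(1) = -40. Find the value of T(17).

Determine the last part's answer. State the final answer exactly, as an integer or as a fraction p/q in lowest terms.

-3563993128

Step 1: remainder = value at the root: 7*(19)^4 + 8*(19)^3 - 3*(19)^2 - 9*(19)^1 - 1 = (912247) + (54872) + (-1083) + (-171) + (-1) = 965864; answer 965864
Step 2: U1 = 965864; m = -35; T(3) = 3*(-21) + 1*(-40) + 1*(-35) = -138; iterating: T(3)=-138, T(4)=-475, T(5)=-1584, T(6)=-5365, T(7)=-18154, T(8)=-61411, T(9)=-207752, T(10)=-702821, T(11)=-2377626, T(12)=-8043451, T(13)=-27210800, T(14)=-92053477, T(15)=-311414682, T(16)=-1053508323, T(17)=-3563993128; answer -3563993128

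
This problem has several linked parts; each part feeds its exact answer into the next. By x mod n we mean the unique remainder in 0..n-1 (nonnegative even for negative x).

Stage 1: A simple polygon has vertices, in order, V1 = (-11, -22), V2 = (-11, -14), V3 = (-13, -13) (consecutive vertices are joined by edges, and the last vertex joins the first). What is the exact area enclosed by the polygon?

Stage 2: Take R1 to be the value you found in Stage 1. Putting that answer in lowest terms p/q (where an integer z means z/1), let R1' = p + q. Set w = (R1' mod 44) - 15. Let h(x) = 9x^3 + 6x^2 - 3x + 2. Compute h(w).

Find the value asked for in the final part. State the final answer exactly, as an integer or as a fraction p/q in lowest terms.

-1708

Stage 1: cross terms: (-11*-14 - -11*-22)=-88, (-11*-13 - -13*-14)=-39, (-13*-22 - -11*-13)=143; twice the area = |16| = 16; area = 8; answer 8
Stage 2: R1 = 8; threaded value p + q = 9; w = -6; 9*(-6)^3 + 6*(-6)^2 - 3*(-6)^1 + 2 = (-1944) + (216) + (18) + (2) = -1708; answer -1708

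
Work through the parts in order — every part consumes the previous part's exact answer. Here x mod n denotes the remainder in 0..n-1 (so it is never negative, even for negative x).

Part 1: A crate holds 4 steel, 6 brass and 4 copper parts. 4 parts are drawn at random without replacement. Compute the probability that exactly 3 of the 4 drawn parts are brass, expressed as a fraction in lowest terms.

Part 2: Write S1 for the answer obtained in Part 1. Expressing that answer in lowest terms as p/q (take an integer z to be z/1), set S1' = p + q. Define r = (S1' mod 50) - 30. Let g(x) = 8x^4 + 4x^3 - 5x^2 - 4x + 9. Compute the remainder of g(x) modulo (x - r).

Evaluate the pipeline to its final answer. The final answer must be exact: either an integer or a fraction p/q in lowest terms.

Part 1: total draws C(14,4) = 1001; favorable C(6,3)*C(8,1) = 160; P = 160/1001; answer 160/1001
Part 2: S1 = 160/1001; threaded value p + q = 1161; r = -19; remainder = value at the root: 8*(-19)^4 + 4*(-19)^3 - 5*(-19)^2 - 4*(-19)^1 + 9 = (1042568) + (-27436) + (-1805) + (76) + (9) = 1013412; answer 1013412

1013412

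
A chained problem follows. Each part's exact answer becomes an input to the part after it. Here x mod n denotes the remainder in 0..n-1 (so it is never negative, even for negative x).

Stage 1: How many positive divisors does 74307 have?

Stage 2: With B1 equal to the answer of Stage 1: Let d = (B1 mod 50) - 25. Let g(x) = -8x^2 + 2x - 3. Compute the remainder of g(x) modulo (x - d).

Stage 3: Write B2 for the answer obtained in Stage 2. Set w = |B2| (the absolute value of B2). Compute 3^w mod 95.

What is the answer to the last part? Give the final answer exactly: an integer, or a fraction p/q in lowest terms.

Stage 1: 74307 = 3 * 17 * 31 * 47; number of divisors = (1+1) * (1+1) * (1+1) * (1+1) = 16; answer 16
Stage 2: B1 = 16; d = -9; remainder = value at the root: -8*(-9)^2 + 2*(-9)^1 - 3 = (-648) + (-18) + (-3) = -669; answer -669
Stage 3: B2 = -669; w = 669; squarings mod 95: 3^1=3, 3^2=9, 3^4=81, 3^8=6, 3^16=36, 3^32=61, 3^64=16, 3^128=66, 3^256=81, 3^512=6; 3^669 = 3^1 * 3^4 * 3^8 * 3^16 * 3^128 * 3^512 = 8 (mod 95); answer 8

8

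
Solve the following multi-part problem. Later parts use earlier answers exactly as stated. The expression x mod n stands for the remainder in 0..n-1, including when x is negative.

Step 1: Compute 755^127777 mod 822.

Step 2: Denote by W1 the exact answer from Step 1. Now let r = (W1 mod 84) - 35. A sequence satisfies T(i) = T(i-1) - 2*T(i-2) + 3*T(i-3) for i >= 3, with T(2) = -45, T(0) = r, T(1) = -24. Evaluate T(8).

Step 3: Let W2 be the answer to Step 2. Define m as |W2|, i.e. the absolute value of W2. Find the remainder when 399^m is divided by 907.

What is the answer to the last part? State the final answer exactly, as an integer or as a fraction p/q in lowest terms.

Step 1: squarings mod 822: 755^1=755, 755^2=379, 755^4=613, 755^8=115, 755^16=73, 755^32=397, 755^64=607, 755^128=193, 755^256=259, 755^512=499, 755^1024=757, 755^2048=115, 755^4096=73, 755^8192=397, 755^16384=607, 755^32768=193, 755^65536=259; 755^127777 = 755^1 * 755^32 * 755^256 * 755^512 * 755^4096 * 755^8192 * 755^16384 * 755^32768 * 755^65536 = 245 (mod 822); answer 245
Step 2: W1 = 245; r = 42; T(3) = 1*(-45) - 2*(-24) + 3*(42) = 129; iterating: T(3)=129, T(4)=147, T(5)=-246, T(6)=-153, T(7)=780, T(8)=348; answer 348
Step 3: W2 = 348; m = 348; squarings mod 907: 399^1=399, 399^2=476, 399^4=733, 399^8=345, 399^16=208, 399^32=635, 399^64=517, 399^128=631, 399^256=895; 399^348 = 399^4 * 399^8 * 399^16 * 399^64 * 399^256 = 529 (mod 907); answer 529

529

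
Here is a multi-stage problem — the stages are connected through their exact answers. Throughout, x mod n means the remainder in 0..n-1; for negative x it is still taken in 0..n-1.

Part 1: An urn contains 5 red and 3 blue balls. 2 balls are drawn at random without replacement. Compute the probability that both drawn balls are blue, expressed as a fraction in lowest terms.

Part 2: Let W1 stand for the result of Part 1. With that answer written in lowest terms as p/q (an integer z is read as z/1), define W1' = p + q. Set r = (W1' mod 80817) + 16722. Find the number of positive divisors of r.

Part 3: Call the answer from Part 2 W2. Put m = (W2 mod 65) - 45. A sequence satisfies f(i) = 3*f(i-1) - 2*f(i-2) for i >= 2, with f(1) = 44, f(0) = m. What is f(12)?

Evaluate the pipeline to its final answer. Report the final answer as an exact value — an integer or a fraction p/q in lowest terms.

Part 1: total draws C(8,2) = 28; favorable C(3,2) = 3; P = 3/28; answer 3/28
Part 2: W1 = 3/28; threaded value p + q = 31; r = 16753; 16753 = 11 * 1523; number of divisors = (1+1) * (1+1) = 4; answer 4
Part 3: W2 = 4; m = -41; f(2) = 3*(44) - 2*(-41) = 214; iterating: f(2)=214, f(3)=554, f(4)=1234, f(5)=2594, f(6)=5314, f(7)=10754, f(8)=21634, f(9)=43394, f(10)=86914, f(11)=173954, f(12)=348034; answer 348034

348034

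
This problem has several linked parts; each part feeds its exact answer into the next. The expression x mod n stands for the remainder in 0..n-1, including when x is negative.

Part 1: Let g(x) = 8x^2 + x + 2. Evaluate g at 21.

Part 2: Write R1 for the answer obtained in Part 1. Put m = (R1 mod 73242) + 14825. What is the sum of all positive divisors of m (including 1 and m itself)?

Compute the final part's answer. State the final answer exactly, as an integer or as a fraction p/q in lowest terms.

34470

Part 1: 8*(21)^2 + 1*(21)^1 + 2 = (3528) + (21) + (2) = 3551; answer 3551
Part 2: R1 = 3551; m = 18376; 18376 = 2^3 * 2297; sigma = (1 + 2 + 4 + 8) * (1 + 2297) = 15 * 2298 = 34470; answer 34470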